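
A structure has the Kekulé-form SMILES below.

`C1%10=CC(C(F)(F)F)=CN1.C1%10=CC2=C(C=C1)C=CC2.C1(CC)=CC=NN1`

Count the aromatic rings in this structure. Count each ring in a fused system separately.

3

The SMILES encodes a five-membered ring of four carbons and one nitrogen bearing a hydrogen, with two C=C double bonds; a six-membered carbon ring with three alternating C=C double bonds, fused to a five-membered carbon ring containing one C=C double bond and one sp³ carbon; a five-membered ring with two adjacent nitrogens (one bearing H, one in a double bond) and two double bonds.
The 5-membered ring with one N–H is planar and fully conjugated; 2 ring double bonds (4 π electrons) plus a heteroatom lone pair (2) give 6 π electrons. Since 6 = 4n+2 (n=1), it is aromatic (pyrrole).
The 6-membered ring is planar and fully conjugated; 3 ring double bonds give 6 π electrons. That satisfies 4n+2 with n=1, so it is aromatic (benzene ring).
The 5-membered ring has one sp³ carbon, so it is not fully conjugated — not aromatic (cyclopentene ring).
The 5-membered ring with two adjacent nitrogens (one N–H, one =N–) has a continuous p-orbital overlap around the ring; 2 ring double bonds (4 π electrons) plus a heteroatom lone pair (2) give 6 π electrons. That satisfies 4n+2 with n=1, so it is aromatic (pyrazole).
3 of the 4 rings are aromatic. Total: 3.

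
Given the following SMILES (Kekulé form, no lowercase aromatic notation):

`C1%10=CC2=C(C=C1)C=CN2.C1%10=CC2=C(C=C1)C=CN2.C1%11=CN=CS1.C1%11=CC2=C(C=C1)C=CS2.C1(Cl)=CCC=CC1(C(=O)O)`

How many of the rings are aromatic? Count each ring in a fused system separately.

The SMILES encodes a six-membered carbon ring with three alternating C=C double bonds, fused to a five-membered ring containing one N–H nitrogen and two C=C double bonds; a six-membered carbon ring with three alternating C=C double bonds, fused to a five-membered ring containing one N–H nitrogen and two C=C double bonds; a five-membered ring with a sulfur at position 1 and a nitrogen at position 3 (in a C=N bond), with two double bonds; a six-membered carbon ring with three alternating C=C double bonds, fused to a five-membered ring containing one sulfur and two C=C double bonds; a six-membered carbon ring with two isolated C=C double bonds and two sp³ carbons.
The fused 6/5-membered bicyclic (with one N–H) is a single π system with 9 sp² atoms and 10 π electrons from ring double bonds plus a heteroatom lone pair. 10 = 4(2)+2, so the system is aromatic and both rings count as aromatic (indole).
The fused 6/5-membered bicyclic (with one N–H) is a single π system with 9 sp² atoms and 10 π electrons from ring double bonds plus a heteroatom lone pair. 10 = 4(2)+2, so the system is aromatic and both rings count as aromatic (indole).
The 5-membered ring with one sulfur and one =N– is planar and fully conjugated; 2 ring double bonds (4 π electrons) plus a heteroatom lone pair (2) give 6 π electrons. Since 6 = 4n+2 (n=1), it is aromatic (thiazole).
The fused 6/5-membered bicyclic (with one sulfur) is a single π system with 9 sp² atoms and 10 π electrons from ring double bonds plus a heteroatom lone pair. 10 = 4(2)+2, so the system is aromatic and both rings count as aromatic (benzothiophene).
The 6-membered ring has two sp³ carbons, so it is not fully conjugated — not aromatic (1,4-cyclohexadiene).
7 of the 8 rings are aromatic. Total: 7.

7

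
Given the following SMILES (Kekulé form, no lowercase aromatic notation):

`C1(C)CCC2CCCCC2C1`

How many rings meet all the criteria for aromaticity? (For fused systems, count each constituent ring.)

The SMILES encodes two fused six-membered saturated carbon rings.
The 6-membered ring has only sp³ atoms, so it is not fully conjugated — not aromatic (cyclohexane ring).
The second 6-membered ring has only sp³ atoms, so it is not fully conjugated — not aromatic (cyclohexane ring).
None of the rings are aromatic. Total: 0.

0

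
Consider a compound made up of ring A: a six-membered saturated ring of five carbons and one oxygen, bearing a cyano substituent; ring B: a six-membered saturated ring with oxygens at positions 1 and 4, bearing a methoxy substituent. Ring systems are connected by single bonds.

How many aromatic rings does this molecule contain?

Ring A has only sp³ atoms, so it is not fully conjugated — not aromatic (tetrahydropyran).
Ring B has only sp³ atoms, so it is not fully conjugated — not aromatic (1,4-dioxane).
No ring is aromatic. Total: 0.

0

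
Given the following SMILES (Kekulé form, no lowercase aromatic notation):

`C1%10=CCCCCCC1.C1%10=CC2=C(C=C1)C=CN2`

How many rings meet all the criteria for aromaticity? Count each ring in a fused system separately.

2

The SMILES encodes an eight-membered carbon ring with one C=C double bond; a six-membered carbon ring with three alternating C=C double bonds, fused to a five-membered ring containing one N–H nitrogen and two C=C double bonds.
The 8-membered ring has six sp³ carbons, so it is not fully conjugated — not aromatic (cyclooctene).
The fused 6/5-membered bicyclic (with one N–H) is a single π system with 9 sp² atoms and 10 π electrons from ring double bonds plus a heteroatom lone pair. 10 = 4(2)+2, so the system is aromatic and both rings count as aromatic (indole).
2 of the 3 rings are aromatic. Total: 2.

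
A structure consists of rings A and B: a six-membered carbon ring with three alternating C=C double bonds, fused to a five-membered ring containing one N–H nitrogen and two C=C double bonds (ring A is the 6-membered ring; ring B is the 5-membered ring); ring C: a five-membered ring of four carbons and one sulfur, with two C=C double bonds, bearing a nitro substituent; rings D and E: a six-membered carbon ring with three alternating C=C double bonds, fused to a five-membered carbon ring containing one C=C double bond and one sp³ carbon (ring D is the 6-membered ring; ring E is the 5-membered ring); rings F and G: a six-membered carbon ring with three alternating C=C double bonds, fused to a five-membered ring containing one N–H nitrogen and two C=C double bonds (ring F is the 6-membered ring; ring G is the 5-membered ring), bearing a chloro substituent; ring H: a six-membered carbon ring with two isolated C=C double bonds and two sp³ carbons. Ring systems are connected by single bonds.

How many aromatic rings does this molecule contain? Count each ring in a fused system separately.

Rings A and B form a fused bicyclic system (with one N–H) with 9 sp² atoms and 10 π electrons from ring double bonds plus a heteroatom lone pair. 10 = 4(2)+2, so the system is aromatic and both rings count as aromatic (indole).
Ring C is planar and fully conjugated; 2 ring double bonds (4 π electrons) plus a heteroatom lone pair (2) give 6 π electrons. 6 = 4(1)+2, so ring C is aromatic (thiophene).
Ring D is fully conjugated (every ring atom contributes a p orbital); 3 ring double bonds give 6 π electrons. 6 = 4(1)+2, so ring D is aromatic (benzene ring).
Ring E has one sp³ carbon, so it is not fully conjugated — not aromatic (cyclopentene ring).
Rings F and G form a fused bicyclic system (with one N–H) with 9 sp² atoms and 10 π electrons from ring double bonds plus a heteroatom lone pair. 10 = 4(2)+2, so the system is aromatic and both rings count as aromatic (indole).
Ring H has two sp³ carbons, so it is not fully conjugated — not aromatic (1,4-cyclohexadiene).
Aromatic: A, B, C, D, F, G. Total: 6.

6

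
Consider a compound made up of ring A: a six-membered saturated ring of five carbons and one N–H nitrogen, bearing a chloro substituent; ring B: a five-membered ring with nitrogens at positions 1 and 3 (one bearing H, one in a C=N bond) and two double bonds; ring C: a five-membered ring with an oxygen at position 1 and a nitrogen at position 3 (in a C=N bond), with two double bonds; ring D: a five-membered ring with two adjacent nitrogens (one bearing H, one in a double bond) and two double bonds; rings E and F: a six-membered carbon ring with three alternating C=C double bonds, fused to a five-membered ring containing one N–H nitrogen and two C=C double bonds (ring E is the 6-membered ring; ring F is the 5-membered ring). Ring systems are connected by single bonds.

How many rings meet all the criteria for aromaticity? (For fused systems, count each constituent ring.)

5

Ring A has only sp³ atoms, so it is not fully conjugated — not aromatic (piperidine).
Ring B is fully conjugated (every ring atom contributes a p orbital); 2 ring double bonds (4 π electrons) plus a heteroatom lone pair (2) give 6 π electrons. That satisfies 4n+2 with n=1, so ring B is aromatic (imidazole).
Ring C has a continuous p-orbital overlap around the ring; 2 ring double bonds (4 π electrons) plus a heteroatom lone pair (2) give 6 π electrons. That satisfies 4n+2 with n=1, so ring C is aromatic (oxazole).
Ring D is fully conjugated (every ring atom contributes a p orbital); 2 ring double bonds (4 π electrons) plus a heteroatom lone pair (2) give 6 π electrons. Since 6 = 4n+2 (n=1), ring D is aromatic (pyrazole).
Rings E and F form a fused bicyclic system (with one N–H) with 9 sp² atoms and 10 π electrons from ring double bonds plus a heteroatom lone pair. 10 = 4(2)+2, so the system is aromatic and both rings count as aromatic (indole).
Aromatic: B, C, D, E, F. Total: 5.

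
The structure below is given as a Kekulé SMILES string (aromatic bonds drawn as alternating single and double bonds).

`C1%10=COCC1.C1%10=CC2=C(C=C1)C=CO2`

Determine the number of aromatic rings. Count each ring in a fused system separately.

2

The SMILES encodes a five-membered ring of four carbons and one oxygen, with one C=C double bond and two sp³ carbons; a six-membered carbon ring with three alternating C=C double bonds, fused to a five-membered ring containing one oxygen and two C=C double bonds.
The 5-membered ring with one oxygen has two sp³ carbons, so it is not fully conjugated — not aromatic (2,3-dihydrofuran).
The fused 6/5-membered bicyclic (with one oxygen) is a single π system with 9 sp² atoms and 10 π electrons from ring double bonds plus a heteroatom lone pair. 10 = 4(2)+2, so the system is aromatic and both rings count as aromatic (benzofuran).
2 of the 3 rings are aromatic. Total: 2.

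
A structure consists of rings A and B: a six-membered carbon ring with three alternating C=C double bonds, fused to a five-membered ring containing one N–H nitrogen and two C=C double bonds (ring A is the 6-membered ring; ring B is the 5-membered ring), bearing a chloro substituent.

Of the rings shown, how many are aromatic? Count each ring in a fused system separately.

2

Rings A and B form a fused bicyclic system (with one N–H) with 9 sp² atoms and 10 π electrons from ring double bonds plus a heteroatom lone pair. 10 = 4(2)+2, so the system is aromatic and both rings count as aromatic (indole).
Aromatic: A, B. Total: 2.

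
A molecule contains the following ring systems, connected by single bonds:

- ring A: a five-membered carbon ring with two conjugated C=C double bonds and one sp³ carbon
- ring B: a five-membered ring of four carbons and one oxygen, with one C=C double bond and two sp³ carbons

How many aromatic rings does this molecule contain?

0

Ring A has one sp³ carbon, so it is not fully conjugated — not aromatic (cyclopentadiene).
Ring B has two sp³ carbons, so it is not fully conjugated — not aromatic (2,3-dihydrofuran).
No ring is aromatic. Total: 0.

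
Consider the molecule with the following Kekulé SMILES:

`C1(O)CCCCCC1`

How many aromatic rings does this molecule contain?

0

The SMILES encodes a seven-membered saturated carbon ring.
The 7-membered ring has only sp³ atoms, so it is not fully conjugated — not aromatic (cycloheptane).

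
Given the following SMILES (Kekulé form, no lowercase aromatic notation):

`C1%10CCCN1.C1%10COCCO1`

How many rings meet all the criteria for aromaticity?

The SMILES encodes a five-membered saturated ring of four carbons and one N–H nitrogen; a six-membered saturated ring with oxygens at positions 1 and 4.
The 5-membered ring with one N–H has only sp³ atoms, so it is not fully conjugated — not aromatic (pyrrolidine).
The 6-membered ring with two oxygens (1,4) has only sp³ atoms, so it is not fully conjugated — not aromatic (1,4-dioxane).
None of the rings are aromatic. Total: 0.

0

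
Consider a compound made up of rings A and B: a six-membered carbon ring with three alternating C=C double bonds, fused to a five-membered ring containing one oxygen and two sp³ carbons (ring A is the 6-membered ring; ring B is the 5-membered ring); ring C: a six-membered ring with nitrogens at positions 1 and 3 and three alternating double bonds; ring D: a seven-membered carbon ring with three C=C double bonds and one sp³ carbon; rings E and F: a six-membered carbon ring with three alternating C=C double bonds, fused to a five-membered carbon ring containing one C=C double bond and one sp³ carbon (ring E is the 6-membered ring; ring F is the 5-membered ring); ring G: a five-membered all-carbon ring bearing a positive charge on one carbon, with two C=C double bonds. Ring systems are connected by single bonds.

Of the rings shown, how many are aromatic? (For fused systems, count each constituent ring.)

Ring A has a continuous p-orbital overlap around the ring; 3 ring double bonds give 6 π electrons. Since 6 = 4n+2 (n=1), ring A is aromatic (benzene ring).
Ring B has two sp³ carbons, so it is not fully conjugated — not aromatic (oxolane ring).
Ring C has a continuous p-orbital overlap around the ring; 3 ring double bonds give 6 π electrons. 6 = 4(1)+2, so ring C is aromatic (pyrimidine).
Ring D has one sp³ carbon, so it is not fully conjugated — not aromatic (cycloheptatriene).
Ring E has a continuous p-orbital overlap around the ring; 3 ring double bonds give 6 π electrons. That satisfies 4n+2 with n=1, so ring E is aromatic (benzene ring).
Ring F has one sp³ carbon, so it is not fully conjugated — not aromatic (cyclopentene ring).
Ring G has only sp² ring atoms; a planar conformation would have a fully conjugated π system of 4 electrons. But 4 = 4(1), which is 4n not 4n+2, so ring G is not aromatic (cyclopentadienyl cation).
Aromatic: A, C, E. Total: 3.

3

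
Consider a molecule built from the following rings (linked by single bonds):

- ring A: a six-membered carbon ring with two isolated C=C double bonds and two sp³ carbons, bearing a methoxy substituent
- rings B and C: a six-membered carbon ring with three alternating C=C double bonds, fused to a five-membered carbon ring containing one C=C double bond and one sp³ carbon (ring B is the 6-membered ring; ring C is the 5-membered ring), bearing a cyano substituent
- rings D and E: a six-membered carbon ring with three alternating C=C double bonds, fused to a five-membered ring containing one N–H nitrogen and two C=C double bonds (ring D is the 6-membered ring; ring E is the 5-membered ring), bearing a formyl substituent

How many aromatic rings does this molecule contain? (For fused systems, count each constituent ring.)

3

Ring A has two sp³ carbons, so it is not fully conjugated — not aromatic (1,4-cyclohexadiene).
Ring B has a continuous p-orbital overlap around the ring; 3 ring double bonds give 6 π electrons. That satisfies 4n+2 with n=1, so ring B is aromatic (benzene ring).
Ring C has one sp³ carbon, so it is not fully conjugated — not aromatic (cyclopentene ring).
Rings D and E form a fused bicyclic system (with one N–H) with 9 sp² atoms and 10 π electrons from ring double bonds plus a heteroatom lone pair. 10 = 4(2)+2, so the system is aromatic and both rings count as aromatic (indole).
Aromatic: B, D, E. Total: 3.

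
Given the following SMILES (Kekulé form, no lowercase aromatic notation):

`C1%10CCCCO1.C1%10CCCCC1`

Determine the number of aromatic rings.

0

The SMILES encodes a six-membered saturated ring of five carbons and one oxygen; a six-membered saturated carbon ring.
The 6-membered ring with one oxygen has only sp³ atoms, so it is not fully conjugated — not aromatic (tetrahydropyran).
The 6-membered ring has only sp³ atoms, so it is not fully conjugated — not aromatic (cyclohexane).
None of the rings are aromatic. Total: 0.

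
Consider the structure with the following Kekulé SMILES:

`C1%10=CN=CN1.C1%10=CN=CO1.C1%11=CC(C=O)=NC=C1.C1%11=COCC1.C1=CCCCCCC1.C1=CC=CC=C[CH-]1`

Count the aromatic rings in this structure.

The SMILES encodes a five-membered ring with nitrogens at positions 1 and 3 (one bearing H, one in a C=N bond) and two double bonds; a five-membered ring with an oxygen at position 1 and a nitrogen at position 3 (in a C=N bond), with two double bonds; a six-membered ring of five carbons and one nitrogen with three alternating double bonds; a five-membered ring of four carbons and one oxygen, with one C=C double bond and two sp³ carbons; an eight-membered carbon ring with one C=C double bond; a seven-membered all-carbon ring bearing a negative charge on one carbon, with three C=C double bonds.
The 5-membered ring with two nitrogens (one N–H, one =N–) is fully conjugated (every ring atom contributes a p orbital); 2 ring double bonds (4 π electrons) plus a heteroatom lone pair (2) give 6 π electrons. 6 = 4(1)+2, so it is aromatic (imidazole).
The 5-membered ring with one oxygen and one =N– is fully conjugated (every ring atom contributes a p orbital); 2 ring double bonds (4 π electrons) plus a heteroatom lone pair (2) give 6 π electrons. That satisfies 4n+2 with n=1, so it is aromatic (oxazole).
The 6-membered ring with one nitrogen is planar and fully conjugated; 3 ring double bonds give 6 π electrons. Since 6 = 4n+2 (n=1), it is aromatic (pyridine).
The 5-membered ring with one oxygen has two sp³ carbons, so it is not fully conjugated — not aromatic (2,3-dihydrofuran).
The 8-membered ring has six sp³ carbons, so it is not fully conjugated — not aromatic (cyclooctene).
The 7-membered ring has only sp² ring atoms; a planar conformation would have a fully conjugated π system of 8 electrons. But 8 = 4(2), which is 4n not 4n+2, so it is not aromatic (cycloheptatrienyl anion).
3 of the 6 rings are aromatic. Total: 3.

3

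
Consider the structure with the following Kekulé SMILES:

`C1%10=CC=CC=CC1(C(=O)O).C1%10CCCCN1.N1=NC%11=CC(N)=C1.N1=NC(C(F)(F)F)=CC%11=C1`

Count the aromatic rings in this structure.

2

The SMILES encodes a seven-membered carbon ring with three C=C double bonds and one sp³ carbon; a six-membered saturated ring of five carbons and one N–H nitrogen; a six-membered ring with two adjacent nitrogens and three alternating double bonds; a six-membered ring with two adjacent nitrogens and three alternating double bonds.
The 7-membered ring has one sp³ carbon, so it is not fully conjugated — not aromatic (cycloheptatriene).
The 6-membered ring with one N–H has only sp³ atoms, so it is not fully conjugated — not aromatic (piperidine).
The 6-membered ring with two nitrogens (1,2) is planar and fully conjugated; 3 ring double bonds give 6 π electrons. 6 = 4(1)+2, so it is aromatic (pyridazine).
The second 6-membered ring with two nitrogens (1,2) is planar and fully conjugated; 3 ring double bonds give 6 π electrons. That satisfies 4n+2 with n=1, so it is aromatic (pyridazine).
2 of the 4 rings are aromatic. Total: 2.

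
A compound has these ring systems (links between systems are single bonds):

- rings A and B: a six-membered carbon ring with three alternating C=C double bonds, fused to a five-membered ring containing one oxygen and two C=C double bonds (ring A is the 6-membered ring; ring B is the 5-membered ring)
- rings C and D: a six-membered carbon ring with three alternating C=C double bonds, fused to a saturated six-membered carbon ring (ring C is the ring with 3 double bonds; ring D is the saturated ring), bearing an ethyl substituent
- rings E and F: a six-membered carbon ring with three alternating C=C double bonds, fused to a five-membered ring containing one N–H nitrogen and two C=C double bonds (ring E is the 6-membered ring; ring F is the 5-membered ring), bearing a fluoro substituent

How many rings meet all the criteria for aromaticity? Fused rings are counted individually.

Rings A and B form a fused bicyclic system (with one oxygen) with 9 sp² atoms and 10 π electrons from ring double bonds plus a heteroatom lone pair. 10 = 4(2)+2, so the system is aromatic and both rings count as aromatic (benzofuran).
Ring C is planar and fully conjugated; 3 ring double bonds give 6 π electrons. Since 6 = 4n+2 (n=1), ring C is aromatic (benzene ring).
Ring D has four sp³ carbons, so it is not fully conjugated — not aromatic (cyclohexane ring).
Rings E and F form a fused bicyclic system (with one N–H) with 9 sp² atoms and 10 π electrons from ring double bonds plus a heteroatom lone pair. 10 = 4(2)+2, so the system is aromatic and both rings count as aromatic (indole).
Aromatic: A, B, C, E, F. Total: 5.

5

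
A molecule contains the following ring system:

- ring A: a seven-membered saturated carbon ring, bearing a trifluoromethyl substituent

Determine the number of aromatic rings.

Ring A has only sp³ atoms, so it is not fully conjugated — not aromatic (cycloheptane).

0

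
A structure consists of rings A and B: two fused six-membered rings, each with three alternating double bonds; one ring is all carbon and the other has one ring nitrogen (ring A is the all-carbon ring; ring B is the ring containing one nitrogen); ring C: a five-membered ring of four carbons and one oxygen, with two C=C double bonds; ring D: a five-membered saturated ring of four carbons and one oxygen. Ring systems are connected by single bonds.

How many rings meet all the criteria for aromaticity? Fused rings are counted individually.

Rings A and B form a fused bicyclic system (with one nitrogen) with 10 sp² atoms and 10 π electrons from ring double bonds. 10 = 4(2)+2, so the system is aromatic and both rings count as aromatic (quinoline).
Ring C has a continuous p-orbital overlap around the ring; 2 ring double bonds (4 π electrons) plus a heteroatom lone pair (2) give 6 π electrons. 6 = 4(1)+2, so ring C is aromatic (furan).
Ring D has only sp³ atoms, so it is not fully conjugated — not aromatic (tetrahydrofuran).
Aromatic: A, B, C. Total: 3.

3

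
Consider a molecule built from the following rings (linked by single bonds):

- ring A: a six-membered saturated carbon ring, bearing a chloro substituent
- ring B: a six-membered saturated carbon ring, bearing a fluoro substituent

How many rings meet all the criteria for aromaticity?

0

Ring A has only sp³ atoms, so it is not fully conjugated — not aromatic (cyclohexane).
Ring B has only sp³ atoms, so it is not fully conjugated — not aromatic (cyclohexane).
No ring is aromatic. Total: 0.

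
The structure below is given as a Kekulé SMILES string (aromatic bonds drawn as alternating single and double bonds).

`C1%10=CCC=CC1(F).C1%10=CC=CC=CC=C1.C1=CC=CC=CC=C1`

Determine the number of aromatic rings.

0

The SMILES encodes a six-membered carbon ring with two isolated C=C double bonds and two sp³ carbons; an eight-membered carbon ring with four alternating C=C double bonds; an eight-membered carbon ring with four alternating C=C double bonds.
The 6-membered ring has two sp³ carbons, so it is not fully conjugated — not aromatic (1,4-cyclohexadiene).
The 8-membered ring has only sp² ring atoms; a planar conformation would have a fully conjugated π system of 8 electrons. But 8 = 4(2), which is 4n not 4n+2, so it is not aromatic (cyclooctatetraene) — cyclooctatetraene distorts into a non-planar tub to avoid antiaromaticity.
The second 8-membered ring has only sp² ring atoms; a planar conformation would have a fully conjugated π system of 8 electrons. But 8 = 4(2), which is 4n not 4n+2, so it is not aromatic (cyclooctatetraene) — cyclooctatetraene distorts into a non-planar tub to avoid antiaromaticity.
None of the rings are aromatic. Total: 0.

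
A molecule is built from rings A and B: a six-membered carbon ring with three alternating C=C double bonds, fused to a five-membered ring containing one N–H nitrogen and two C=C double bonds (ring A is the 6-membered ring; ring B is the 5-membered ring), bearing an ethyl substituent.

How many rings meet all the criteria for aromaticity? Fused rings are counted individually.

2

Rings A and B form a fused bicyclic system (with one N–H) with 9 sp² atoms and 10 π electrons from ring double bonds plus a heteroatom lone pair. 10 = 4(2)+2, so the system is aromatic and both rings count as aromatic (indole).
Aromatic: A, B. Total: 2.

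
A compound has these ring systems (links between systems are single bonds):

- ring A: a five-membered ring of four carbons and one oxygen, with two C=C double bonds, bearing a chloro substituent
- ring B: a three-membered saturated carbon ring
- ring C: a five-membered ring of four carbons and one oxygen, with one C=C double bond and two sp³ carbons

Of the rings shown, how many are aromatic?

Ring A is fully conjugated (every ring atom contributes a p orbital); 2 ring double bonds (4 π electrons) plus a heteroatom lone pair (2) give 6 π electrons. 6 = 4(1)+2, so ring A is aromatic (furan).
Ring B has only sp³ atoms, so it is not fully conjugated — not aromatic (cyclopropane).
Ring C has two sp³ carbons, so it is not fully conjugated — not aromatic (2,3-dihydrofuran).
Aromatic: A. Total: 1.

1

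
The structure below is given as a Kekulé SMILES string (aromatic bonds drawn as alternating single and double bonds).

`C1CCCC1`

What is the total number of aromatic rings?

0

The SMILES encodes a five-membered saturated carbon ring.
The 5-membered ring has only sp³ atoms, so it is not fully conjugated — not aromatic (cyclopentane).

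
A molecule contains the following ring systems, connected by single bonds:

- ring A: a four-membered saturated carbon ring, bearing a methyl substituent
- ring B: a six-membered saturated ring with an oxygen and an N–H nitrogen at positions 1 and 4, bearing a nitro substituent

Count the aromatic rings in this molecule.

Ring A has only sp³ atoms, so it is not fully conjugated — not aromatic (cyclobutane).
Ring B has only sp³ atoms, so it is not fully conjugated — not aromatic (morpholine).
No ring is aromatic. Total: 0.

0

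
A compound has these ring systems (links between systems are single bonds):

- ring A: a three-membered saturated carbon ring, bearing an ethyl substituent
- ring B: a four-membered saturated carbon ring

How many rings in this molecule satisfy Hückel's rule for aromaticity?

0

Ring A has only sp³ atoms, so it is not fully conjugated — not aromatic (cyclopropane).
Ring B has only sp³ atoms, so it is not fully conjugated — not aromatic (cyclobutane).
No ring is aromatic. Total: 0.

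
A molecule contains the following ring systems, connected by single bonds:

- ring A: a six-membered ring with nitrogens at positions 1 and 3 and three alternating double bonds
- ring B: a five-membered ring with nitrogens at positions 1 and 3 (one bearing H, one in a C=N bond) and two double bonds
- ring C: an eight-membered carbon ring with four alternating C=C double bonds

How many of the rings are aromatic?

Ring A is fully conjugated (every ring atom contributes a p orbital); 3 ring double bonds give 6 π electrons. 6 = 4(1)+2, so ring A is aromatic (pyrimidine).
Ring B has a continuous p-orbital overlap around the ring; 2 ring double bonds (4 π electrons) plus a heteroatom lone pair (2) give 6 π electrons. Since 6 = 4n+2 (n=1), ring B is aromatic (imidazole).
Ring C has only sp² ring atoms; a planar conformation would have a fully conjugated π system of 8 electrons. But 8 = 4(2), which is 4n not 4n+2, so ring C is not aromatic (cyclooctatetraene) — cyclooctatetraene distorts into a non-planar tub to avoid antiaromaticity.
Aromatic: A, B. Total: 2.

2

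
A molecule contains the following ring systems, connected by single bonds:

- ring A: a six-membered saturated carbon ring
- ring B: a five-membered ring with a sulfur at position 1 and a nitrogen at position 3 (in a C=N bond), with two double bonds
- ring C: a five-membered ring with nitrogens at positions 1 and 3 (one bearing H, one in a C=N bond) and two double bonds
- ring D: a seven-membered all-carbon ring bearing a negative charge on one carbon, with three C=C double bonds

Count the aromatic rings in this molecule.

2

Ring A has only sp³ atoms, so it is not fully conjugated — not aromatic (cyclohexane).
Ring B is fully conjugated (every ring atom contributes a p orbital); 2 ring double bonds (4 π electrons) plus a heteroatom lone pair (2) give 6 π electrons. 6 = 4(1)+2, so ring B is aromatic (thiazole).
Ring C is fully conjugated (every ring atom contributes a p orbital); 2 ring double bonds (4 π electrons) plus a heteroatom lone pair (2) give 6 π electrons. 6 = 4(1)+2, so ring C is aromatic (imidazole).
Ring D has only sp² ring atoms; a planar conformation would have a fully conjugated π system of 8 electrons. But 8 = 4(2), which is 4n not 4n+2, so ring D is not aromatic (cycloheptatrienyl anion).
Aromatic: B, C. Total: 2.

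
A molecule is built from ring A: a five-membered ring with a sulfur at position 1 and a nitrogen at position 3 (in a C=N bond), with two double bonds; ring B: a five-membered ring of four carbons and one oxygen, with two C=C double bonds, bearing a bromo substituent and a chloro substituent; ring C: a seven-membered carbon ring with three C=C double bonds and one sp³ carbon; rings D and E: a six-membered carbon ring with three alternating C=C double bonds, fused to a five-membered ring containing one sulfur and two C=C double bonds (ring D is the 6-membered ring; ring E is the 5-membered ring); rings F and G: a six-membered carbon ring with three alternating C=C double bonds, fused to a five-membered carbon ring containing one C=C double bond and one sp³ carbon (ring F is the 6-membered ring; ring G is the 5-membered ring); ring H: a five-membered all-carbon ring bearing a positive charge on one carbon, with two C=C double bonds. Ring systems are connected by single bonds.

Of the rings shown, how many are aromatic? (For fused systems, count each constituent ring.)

5

Ring A is planar and fully conjugated; 2 ring double bonds (4 π electrons) plus a heteroatom lone pair (2) give 6 π electrons. 6 = 4(1)+2, so ring A is aromatic (thiazole).
Ring B is fully conjugated (every ring atom contributes a p orbital); 2 ring double bonds (4 π electrons) plus a heteroatom lone pair (2) give 6 π electrons. That satisfies 4n+2 with n=1, so ring B is aromatic (furan).
Ring C has one sp³ carbon, so it is not fully conjugated — not aromatic (cycloheptatriene).
Rings D and E form a fused bicyclic system (with one sulfur) with 9 sp² atoms and 10 π electrons from ring double bonds plus a heteroatom lone pair. 10 = 4(2)+2, so the system is aromatic and both rings count as aromatic (benzothiophene).
Ring F is fully conjugated (every ring atom contributes a p orbital); 3 ring double bonds give 6 π electrons. Since 6 = 4n+2 (n=1), ring F is aromatic (benzene ring).
Ring G has one sp³ carbon, so it is not fully conjugated — not aromatic (cyclopentene ring).
Ring H has only sp² ring atoms; a planar conformation would have a fully conjugated π system of 4 electrons. But 4 = 4(1), which is 4n not 4n+2, so ring H is not aromatic (cyclopentadienyl cation).
Aromatic: A, B, D, E, F. Total: 5.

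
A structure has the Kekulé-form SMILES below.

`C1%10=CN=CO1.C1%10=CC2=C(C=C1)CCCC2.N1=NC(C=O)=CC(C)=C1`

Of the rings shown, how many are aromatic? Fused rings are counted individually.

The SMILES encodes a five-membered ring with an oxygen at position 1 and a nitrogen at position 3 (in a C=N bond), with two double bonds; a six-membered carbon ring with three alternating C=C double bonds, fused to a saturated six-membered carbon ring; a six-membered ring with two adjacent nitrogens and three alternating double bonds.
The 5-membered ring with one oxygen and one =N– is fully conjugated (every ring atom contributes a p orbital); 2 ring double bonds (4 π electrons) plus a heteroatom lone pair (2) give 6 π electrons. 6 = 4(1)+2, so it is aromatic (oxazole).
The 6-membered ring is planar and fully conjugated; 3 ring double bonds give 6 π electrons. Since 6 = 4n+2 (n=1), it is aromatic (benzene ring).
The second 6-membered ring has four sp³ carbons, so it is not fully conjugated — not aromatic (cyclohexane ring).
The 6-membered ring with two nitrogens (1,2) is planar and fully conjugated; 3 ring double bonds give 6 π electrons. Since 6 = 4n+2 (n=1), it is aromatic (pyridazine).
3 of the 4 rings are aromatic. Total: 3.

3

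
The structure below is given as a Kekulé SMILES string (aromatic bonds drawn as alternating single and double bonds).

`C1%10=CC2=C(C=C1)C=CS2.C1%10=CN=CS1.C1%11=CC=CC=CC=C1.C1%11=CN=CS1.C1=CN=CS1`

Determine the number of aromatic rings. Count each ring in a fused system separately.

5

The SMILES encodes a six-membered carbon ring with three alternating C=C double bonds, fused to a five-membered ring containing one sulfur and two C=C double bonds; a five-membered ring with a sulfur at position 1 and a nitrogen at position 3 (in a C=N bond), with two double bonds; an eight-membered carbon ring with four alternating C=C double bonds; a five-membered ring with a sulfur at position 1 and a nitrogen at position 3 (in a C=N bond), with two double bonds; a five-membered ring with a sulfur at position 1 and a nitrogen at position 3 (in a C=N bond), with two double bonds.
The fused 6/5-membered bicyclic (with one sulfur) is a single π system with 9 sp² atoms and 10 π electrons from ring double bonds plus a heteroatom lone pair. 10 = 4(2)+2, so the system is aromatic and both rings count as aromatic (benzothiophene).
The 5-membered ring with one sulfur and one =N– has a continuous p-orbital overlap around the ring; 2 ring double bonds (4 π electrons) plus a heteroatom lone pair (2) give 6 π electrons. 6 = 4(1)+2, so it is aromatic (thiazole).
The 8-membered ring has only sp² ring atoms; a planar conformation would have a fully conjugated π system of 8 electrons. But 8 = 4(2), which is 4n not 4n+2, so it is not aromatic (cyclooctatetraene) — cyclooctatetraene distorts into a non-planar tub to avoid antiaromaticity.
The second 5-membered ring with one sulfur and one =N– is planar and fully conjugated; 2 ring double bonds (4 π electrons) plus a heteroatom lone pair (2) give 6 π electrons. Since 6 = 4n+2 (n=1), it is aromatic (thiazole).
The third 5-membered ring with one sulfur and one =N– is fully conjugated (every ring atom contributes a p orbital); 2 ring double bonds (4 π electrons) plus a heteroatom lone pair (2) give 6 π electrons. 6 = 4(1)+2, so it is aromatic (thiazole).
5 of the 6 rings are aromatic. Total: 5.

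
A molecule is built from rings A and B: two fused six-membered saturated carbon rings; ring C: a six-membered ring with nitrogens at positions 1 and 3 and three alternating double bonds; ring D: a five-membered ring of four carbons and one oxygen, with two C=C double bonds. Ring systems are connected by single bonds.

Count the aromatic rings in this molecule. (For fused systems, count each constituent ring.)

2

Ring A has only sp³ atoms, so it is not fully conjugated — not aromatic (cyclohexane ring).
Ring B has only sp³ atoms, so it is not fully conjugated — not aromatic (cyclohexane ring).
Ring C has a continuous p-orbital overlap around the ring; 3 ring double bonds give 6 π electrons. Since 6 = 4n+2 (n=1), ring C is aromatic (pyrimidine).
Ring D is fully conjugated (every ring atom contributes a p orbital); 2 ring double bonds (4 π electrons) plus a heteroatom lone pair (2) give 6 π electrons. 6 = 4(1)+2, so ring D is aromatic (furan).
Aromatic: C, D. Total: 2.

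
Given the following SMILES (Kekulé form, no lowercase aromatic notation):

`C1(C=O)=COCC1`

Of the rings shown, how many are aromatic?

0

The SMILES encodes a five-membered ring of four carbons and one oxygen, with one C=C double bond and two sp³ carbons.
The 5-membered ring with one oxygen has two sp³ carbons, so it is not fully conjugated — not aromatic (2,3-dihydrofuran).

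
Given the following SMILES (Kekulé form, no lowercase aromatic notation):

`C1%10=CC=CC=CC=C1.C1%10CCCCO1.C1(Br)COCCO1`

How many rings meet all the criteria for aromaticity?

The SMILES encodes an eight-membered carbon ring with four alternating C=C double bonds; a six-membered saturated ring of five carbons and one oxygen; a six-membered saturated ring with oxygens at positions 1 and 4.
The 8-membered ring has only sp² ring atoms; a planar conformation would have a fully conjugated π system of 8 electrons. But 8 = 4(2), which is 4n not 4n+2, so it is not aromatic (cyclooctatetraene) — cyclooctatetraene distorts into a non-planar tub to avoid antiaromaticity.
The 6-membered ring with one oxygen has only sp³ atoms, so it is not fully conjugated — not aromatic (tetrahydropyran).
The 6-membered ring with two oxygens (1,4) has only sp³ atoms, so it is not fully conjugated — not aromatic (1,4-dioxane).
None of the rings are aromatic. Total: 0.

0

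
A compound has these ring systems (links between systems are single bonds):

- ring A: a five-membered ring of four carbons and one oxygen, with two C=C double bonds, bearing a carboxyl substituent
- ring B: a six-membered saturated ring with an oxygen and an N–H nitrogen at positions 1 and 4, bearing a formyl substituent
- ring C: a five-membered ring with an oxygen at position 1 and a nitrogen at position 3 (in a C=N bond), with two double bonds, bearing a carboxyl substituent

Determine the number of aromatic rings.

Ring A is planar and fully conjugated; 2 ring double bonds (4 π electrons) plus a heteroatom lone pair (2) give 6 π electrons. That satisfies 4n+2 with n=1, so ring A is aromatic (furan).
Ring B has only sp³ atoms, so it is not fully conjugated — not aromatic (morpholine).
Ring C has a continuous p-orbital overlap around the ring; 2 ring double bonds (4 π electrons) plus a heteroatom lone pair (2) give 6 π electrons. Since 6 = 4n+2 (n=1), ring C is aromatic (oxazole).
Aromatic: A, C. Total: 2.

2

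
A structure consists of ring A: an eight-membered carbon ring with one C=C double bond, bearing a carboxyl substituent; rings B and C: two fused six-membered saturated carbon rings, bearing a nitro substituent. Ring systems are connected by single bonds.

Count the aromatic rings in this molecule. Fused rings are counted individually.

0

Ring A has six sp³ carbons, so it is not fully conjugated — not aromatic (cyclooctene).
Ring B has only sp³ atoms, so it is not fully conjugated — not aromatic (cyclohexane ring).
Ring C has only sp³ atoms, so it is not fully conjugated — not aromatic (cyclohexane ring).
No ring is aromatic. Total: 0.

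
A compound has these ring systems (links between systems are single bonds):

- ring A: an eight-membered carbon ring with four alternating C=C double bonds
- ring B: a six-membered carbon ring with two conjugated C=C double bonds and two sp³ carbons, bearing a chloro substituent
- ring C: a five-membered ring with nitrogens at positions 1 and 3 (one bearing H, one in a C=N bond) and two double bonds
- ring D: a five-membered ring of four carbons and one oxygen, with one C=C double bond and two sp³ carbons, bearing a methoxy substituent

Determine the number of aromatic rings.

Ring A has only sp² ring atoms; a planar conformation would have a fully conjugated π system of 8 electrons. But 8 = 4(2), which is 4n not 4n+2, so ring A is not aromatic (cyclooctatetraene) — cyclooctatetraene distorts into a non-planar tub to avoid antiaromaticity.
Ring B has two sp³ carbons, so it is not fully conjugated — not aromatic (1,3-cyclohexadiene).
Ring C is fully conjugated (every ring atom contributes a p orbital); 2 ring double bonds (4 π electrons) plus a heteroatom lone pair (2) give 6 π electrons. Since 6 = 4n+2 (n=1), ring C is aromatic (imidazole).
Ring D has two sp³ carbons, so it is not fully conjugated — not aromatic (2,3-dihydrofuran).
Aromatic: C. Total: 1.

1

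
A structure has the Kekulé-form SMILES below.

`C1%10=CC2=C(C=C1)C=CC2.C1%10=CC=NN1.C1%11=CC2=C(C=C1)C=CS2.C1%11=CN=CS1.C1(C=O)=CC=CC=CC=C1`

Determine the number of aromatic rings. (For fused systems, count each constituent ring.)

5

The SMILES encodes a six-membered carbon ring with three alternating C=C double bonds, fused to a five-membered carbon ring containing one C=C double bond and one sp³ carbon; a five-membered ring with two adjacent nitrogens (one bearing H, one in a double bond) and two double bonds; a six-membered carbon ring with three alternating C=C double bonds, fused to a five-membered ring containing one sulfur and two C=C double bonds; a five-membered ring with a sulfur at position 1 and a nitrogen at position 3 (in a C=N bond), with two double bonds; an eight-membered carbon ring with four alternating C=C double bonds.
The 6-membered ring has a continuous p-orbital overlap around the ring; 3 ring double bonds give 6 π electrons. 6 = 4(1)+2, so it is aromatic (benzene ring).
The 5-membered ring has one sp³ carbon, so it is not fully conjugated — not aromatic (cyclopentene ring).
The 5-membered ring with two adjacent nitrogens (one N–H, one =N–) is fully conjugated (every ring atom contributes a p orbital); 2 ring double bonds (4 π electrons) plus a heteroatom lone pair (2) give 6 π electrons. Since 6 = 4n+2 (n=1), it is aromatic (pyrazole).
The fused 6/5-membered bicyclic (with one sulfur) is a single π system with 9 sp² atoms and 10 π electrons from ring double bonds plus a heteroatom lone pair. 10 = 4(2)+2, so the system is aromatic and both rings count as aromatic (benzothiophene).
The 5-membered ring with one sulfur and one =N– is planar and fully conjugated; 2 ring double bonds (4 π electrons) plus a heteroatom lone pair (2) give 6 π electrons. That satisfies 4n+2 with n=1, so it is aromatic (thiazole).
The 8-membered ring has only sp² ring atoms; a planar conformation would have a fully conjugated π system of 8 electrons. But 8 = 4(2), which is 4n not 4n+2, so it is not aromatic (cyclooctatetraene) — cyclooctatetraene distorts into a non-planar tub to avoid antiaromaticity.
5 of the 7 rings are aromatic. Total: 5.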